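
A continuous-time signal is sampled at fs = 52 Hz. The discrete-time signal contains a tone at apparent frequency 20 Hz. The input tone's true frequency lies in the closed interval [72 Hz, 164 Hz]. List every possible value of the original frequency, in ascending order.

Frequencies that alias to 20 Hz are k·fs ± 20 Hz for integer k ≥ 0.
k=0: 20 Hz.
k=1: 32 Hz, 72 Hz.
k=2: 84 Hz, 124 Hz.
k=3: 136 Hz, 176 Hz.
k=4: 188 Hz, 228 Hz.
Within [72 Hz, 164 Hz]: 72 Hz, 84 Hz, 124 Hz, 136 Hz.

72 Hz, 84 Hz, 124 Hz, 136 Hz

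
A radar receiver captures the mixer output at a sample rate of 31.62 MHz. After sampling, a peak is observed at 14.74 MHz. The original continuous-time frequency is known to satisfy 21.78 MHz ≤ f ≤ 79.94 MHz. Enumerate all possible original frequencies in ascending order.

46.36 MHz, 48.5 MHz, 77.98 MHz

Frequencies that alias to 14.74 MHz are k·fs ± 14.74 MHz for integer k ≥ 0.
k=0: 14.74 MHz.
k=1: 16.88 MHz, 46.36 MHz.
k=2: 48.5 MHz, 77.98 MHz.
k=3: 80.12 MHz, 109.6 MHz.
Within [21.78 MHz, 79.94 MHz]: 46.36 MHz, 48.5 MHz, 77.98 MHz.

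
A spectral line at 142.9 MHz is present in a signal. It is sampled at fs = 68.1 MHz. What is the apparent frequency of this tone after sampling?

6.7 MHz

142.9 MHz mod fs = 6.7 MHz.
6.7 MHz ≤ fs/2 = 34.05 MHz, appears at 6.7 MHz.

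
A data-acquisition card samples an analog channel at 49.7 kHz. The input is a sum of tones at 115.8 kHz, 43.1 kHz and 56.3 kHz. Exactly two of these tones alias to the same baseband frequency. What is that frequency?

6.6 kHz

fs/2 = 24.85 kHz.
115.8 kHz mod fs = 16.4 kHz.
16.4 kHz ≤ fs/2 = 24.85 kHz, appears at 16.4 kHz.
43.1 kHz > fs/2 = 24.85 kHz, folds to fs − 43.1 kHz = 6.6 kHz.
56.3 kHz mod fs = 6.6 kHz.
6.6 kHz ≤ fs/2 = 24.85 kHz, appears at 6.6 kHz.
43.1 kHz and 56.3 kHz both map to 6.6 kHz.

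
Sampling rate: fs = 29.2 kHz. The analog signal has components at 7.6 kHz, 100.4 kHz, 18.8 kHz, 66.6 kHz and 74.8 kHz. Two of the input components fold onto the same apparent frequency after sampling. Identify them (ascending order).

fs/2 = 14.6 kHz.
7.6 kHz ≤ fs/2 = 14.6 kHz, passes unchanged.
100.4 kHz mod fs = 12.8 kHz.
12.8 kHz ≤ fs/2 = 14.6 kHz, appears at 12.8 kHz.
18.8 kHz > fs/2 = 14.6 kHz, folds to fs − 18.8 kHz = 10.4 kHz.
66.6 kHz mod fs = 8.2 kHz.
8.2 kHz ≤ fs/2 = 14.6 kHz, appears at 8.2 kHz.
74.8 kHz mod fs = 16.4 kHz.
16.4 kHz > fs/2 = 14.6 kHz, folds to fs − 16.4 kHz = 12.8 kHz.
74.8 kHz and 100.4 kHz both map to 12.8 kHz.

74.8 kHz, 100.4 kHz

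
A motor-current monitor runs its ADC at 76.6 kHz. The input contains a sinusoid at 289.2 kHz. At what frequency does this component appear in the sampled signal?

289.2 kHz mod fs = 59.4 kHz.
59.4 kHz > fs/2 = 38.3 kHz, folds to fs − 59.4 kHz = 17.2 kHz.

17.2 kHz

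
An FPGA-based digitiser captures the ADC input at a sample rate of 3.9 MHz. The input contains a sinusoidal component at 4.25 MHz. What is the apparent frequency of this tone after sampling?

0.35 MHz

4.25 MHz mod fs = 0.35 MHz.
0.35 MHz ≤ fs/2 = 1.95 MHz, appears at 0.35 MHz.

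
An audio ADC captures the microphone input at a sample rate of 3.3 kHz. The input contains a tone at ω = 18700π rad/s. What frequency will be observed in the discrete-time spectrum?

0.55 kHz

ω = 18700π rad/s → f = ω/(2π) = 9350 Hz = 9.35 kHz.
9.35 kHz mod fs = 2.75 kHz.
2.75 kHz > fs/2 = 1.65 kHz, folds to fs − 2.75 kHz = 0.55 kHz.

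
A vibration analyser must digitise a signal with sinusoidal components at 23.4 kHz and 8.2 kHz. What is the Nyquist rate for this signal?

46.8 kHz

Highest-frequency component: 23.4 kHz.
Nyquist rate = 2 × 23.4 kHz = 46.8 kHz.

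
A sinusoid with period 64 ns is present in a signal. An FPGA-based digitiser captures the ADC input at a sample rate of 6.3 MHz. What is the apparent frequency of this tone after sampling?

T = 64 ns → f = 1/T = 15.625 MHz.
15.625 MHz mod fs = 3.025 MHz.
3.025 MHz ≤ fs/2 = 3.15 MHz, appears at 3.025 MHz.

3.025 MHz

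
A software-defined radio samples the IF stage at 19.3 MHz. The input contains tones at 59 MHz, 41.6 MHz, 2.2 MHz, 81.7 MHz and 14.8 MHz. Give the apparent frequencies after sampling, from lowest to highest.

fs/2 = 9.65 MHz.
59 MHz mod fs = 1.1 MHz.
1.1 MHz ≤ fs/2 = 9.65 MHz, appears at 1.1 MHz.
41.6 MHz mod fs = 3 MHz.
3 MHz ≤ fs/2 = 9.65 MHz, appears at 3 MHz.
2.2 MHz ≤ fs/2 = 9.65 MHz, passes unchanged.
81.7 MHz mod fs = 4.5 MHz.
4.5 MHz ≤ fs/2 = 9.65 MHz, appears at 4.5 MHz.
14.8 MHz > fs/2 = 9.65 MHz, folds to fs − 14.8 MHz = 4.5 MHz.
Distinct values: {1.1 MHz, 2.2 MHz, 3 MHz, 4.5 MHz}.

1.1 MHz, 2.2 MHz, 3 MHz, 4.5 MHz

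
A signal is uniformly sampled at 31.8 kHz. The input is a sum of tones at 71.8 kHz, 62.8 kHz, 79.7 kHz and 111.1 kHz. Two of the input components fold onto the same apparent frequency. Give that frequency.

fs/2 = 15.9 kHz.
71.8 kHz mod fs = 8.2 kHz.
8.2 kHz ≤ fs/2 = 15.9 kHz, appears at 8.2 kHz.
62.8 kHz mod fs = 31 kHz.
31 kHz > fs/2 = 15.9 kHz, folds to fs − 31 kHz = 0.8 kHz.
79.7 kHz mod fs = 16.1 kHz.
16.1 kHz > fs/2 = 15.9 kHz, folds to fs − 16.1 kHz = 15.7 kHz.
111.1 kHz mod fs = 15.7 kHz.
15.7 kHz ≤ fs/2 = 15.9 kHz, appears at 15.7 kHz.
79.7 kHz and 111.1 kHz both map to 15.7 kHz.

15.7 kHz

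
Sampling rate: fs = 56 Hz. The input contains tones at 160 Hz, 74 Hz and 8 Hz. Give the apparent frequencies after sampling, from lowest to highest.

fs/2 = 28 Hz.
160 Hz mod fs = 48 Hz.
48 Hz > fs/2 = 28 Hz, folds to fs − 48 Hz = 8 Hz.
74 Hz mod fs = 18 Hz.
18 Hz ≤ fs/2 = 28 Hz, appears at 18 Hz.
8 Hz ≤ fs/2 = 28 Hz, passes unchanged.
Distinct values: {8 Hz, 18 Hz}.

8 Hz, 18 Hz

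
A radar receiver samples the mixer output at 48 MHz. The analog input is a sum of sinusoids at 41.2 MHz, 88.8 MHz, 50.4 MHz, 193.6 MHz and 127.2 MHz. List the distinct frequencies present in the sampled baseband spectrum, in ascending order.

fs/2 = 24 MHz.
41.2 MHz > fs/2 = 24 MHz, folds to fs − 41.2 MHz = 6.8 MHz.
88.8 MHz mod fs = 40.8 MHz.
40.8 MHz > fs/2 = 24 MHz, folds to fs − 40.8 MHz = 7.2 MHz.
50.4 MHz mod fs = 2.4 MHz.
2.4 MHz ≤ fs/2 = 24 MHz, appears at 2.4 MHz.
193.6 MHz mod fs = 1.6 MHz.
1.6 MHz ≤ fs/2 = 24 MHz, appears at 1.6 MHz.
127.2 MHz mod fs = 31.2 MHz.
31.2 MHz > fs/2 = 24 MHz, folds to fs − 31.2 MHz = 16.8 MHz.
Distinct values: {1.6 MHz, 2.4 MHz, 6.8 MHz, 7.2 MHz, 16.8 MHz}.

1.6 MHz, 2.4 MHz, 6.8 MHz, 7.2 MHz, 16.8 MHz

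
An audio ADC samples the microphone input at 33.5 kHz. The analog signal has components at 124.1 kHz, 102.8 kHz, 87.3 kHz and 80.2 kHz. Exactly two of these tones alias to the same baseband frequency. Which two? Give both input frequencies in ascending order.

fs/2 = 16.75 kHz.
124.1 kHz mod fs = 23.6 kHz.
23.6 kHz > fs/2 = 16.75 kHz, folds to fs − 23.6 kHz = 9.9 kHz.
102.8 kHz mod fs = 2.3 kHz.
2.3 kHz ≤ fs/2 = 16.75 kHz, appears at 2.3 kHz.
87.3 kHz mod fs = 20.3 kHz.
20.3 kHz > fs/2 = 16.75 kHz, folds to fs − 20.3 kHz = 13.2 kHz.
80.2 kHz mod fs = 13.2 kHz.
13.2 kHz ≤ fs/2 = 16.75 kHz, appears at 13.2 kHz.
80.2 kHz and 87.3 kHz both map to 13.2 kHz.

80.2 kHz, 87.3 kHz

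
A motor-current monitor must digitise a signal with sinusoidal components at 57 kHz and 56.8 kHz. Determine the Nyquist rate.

Highest-frequency component: 57 kHz.
Nyquist rate = 2 × 57 kHz = 114 kHz.

114 kHz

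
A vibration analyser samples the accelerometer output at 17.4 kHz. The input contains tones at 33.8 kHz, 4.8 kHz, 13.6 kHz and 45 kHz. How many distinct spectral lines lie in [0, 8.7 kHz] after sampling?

4

fs/2 = 8.7 kHz.
33.8 kHz mod fs = 16.4 kHz.
16.4 kHz > fs/2 = 8.7 kHz, folds to fs − 16.4 kHz = 1 kHz.
4.8 kHz ≤ fs/2 = 8.7 kHz, passes unchanged.
13.6 kHz > fs/2 = 8.7 kHz, folds to fs − 13.6 kHz = 3.8 kHz.
45 kHz mod fs = 10.2 kHz.
10.2 kHz > fs/2 = 8.7 kHz, folds to fs − 10.2 kHz = 7.2 kHz.
Distinct values: {1 kHz, 3.8 kHz, 4.8 kHz, 7.2 kHz} → 4.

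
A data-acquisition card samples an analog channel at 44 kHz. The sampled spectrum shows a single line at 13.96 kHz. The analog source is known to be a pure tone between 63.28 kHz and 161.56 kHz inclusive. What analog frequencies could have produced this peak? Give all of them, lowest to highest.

Frequencies that alias to 13.96 kHz are k·fs ± 13.96 kHz for integer k ≥ 0.
k=0: 13.96 kHz.
k=1: 30.04 kHz, 57.96 kHz.
k=2: 74.04 kHz, 101.96 kHz.
k=3: 118.04 kHz, 145.96 kHz.
k=4: 162.04 kHz, 189.96 kHz.
Within [63.28 kHz, 161.56 kHz]: 74.04 kHz, 101.96 kHz, 118.04 kHz, 145.96 kHz.

74.04 kHz, 101.96 kHz, 118.04 kHz, 145.96 kHz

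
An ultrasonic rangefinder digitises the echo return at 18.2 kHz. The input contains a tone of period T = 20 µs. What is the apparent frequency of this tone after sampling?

T = 20 µs → f = 1/T = 50 kHz.
50 kHz mod fs = 13.6 kHz.
13.6 kHz > fs/2 = 9.1 kHz, folds to fs − 13.6 kHz = 4.6 kHz.

4.6 kHz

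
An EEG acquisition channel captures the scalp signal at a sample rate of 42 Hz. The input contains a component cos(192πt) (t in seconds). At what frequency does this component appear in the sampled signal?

12 Hz

ω = 192π rad/s → f = ω/(2π) = 96 Hz.
96 Hz mod fs = 12 Hz.
12 Hz ≤ fs/2 = 21 Hz, appears at 12 Hz.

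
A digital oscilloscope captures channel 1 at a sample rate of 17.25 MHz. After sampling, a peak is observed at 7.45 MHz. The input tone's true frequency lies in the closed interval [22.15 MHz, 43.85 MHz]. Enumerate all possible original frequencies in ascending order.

24.7 MHz, 27.05 MHz, 41.95 MHz

Frequencies that alias to 7.45 MHz are k·fs ± 7.45 MHz for integer k ≥ 0.
k=0: 7.45 MHz.
k=1: 9.8 MHz, 24.7 MHz.
k=2: 27.05 MHz, 41.95 MHz.
k=3: 44.3 MHz, 59.2 MHz.
Within [22.15 MHz, 43.85 MHz]: 24.7 MHz, 27.05 MHz, 41.95 MHz.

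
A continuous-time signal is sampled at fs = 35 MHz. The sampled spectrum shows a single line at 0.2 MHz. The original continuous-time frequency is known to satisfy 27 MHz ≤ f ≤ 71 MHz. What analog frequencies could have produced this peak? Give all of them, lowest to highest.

Frequencies that alias to 0.2 MHz are k·fs ± 0.2 MHz for integer k ≥ 0.
k=0: 0.2 MHz.
k=1: 34.8 MHz, 35.2 MHz.
k=2: 69.8 MHz, 70.2 MHz.
k=3: 104.8 MHz, 105.2 MHz.
Within [27 MHz, 71 MHz]: 34.8 MHz, 35.2 MHz, 69.8 MHz, 70.2 MHz.

34.8 MHz, 35.2 MHz, 69.8 MHz, 70.2 MHz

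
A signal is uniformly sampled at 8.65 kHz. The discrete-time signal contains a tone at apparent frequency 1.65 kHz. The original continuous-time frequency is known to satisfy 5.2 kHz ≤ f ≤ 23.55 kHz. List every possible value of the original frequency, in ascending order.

7 kHz, 10.3 kHz, 15.65 kHz, 18.95 kHz

Frequencies that alias to 1.65 kHz are k·fs ± 1.65 kHz for integer k ≥ 0.
k=0: 1.65 kHz.
k=1: 7 kHz, 10.3 kHz.
k=2: 15.65 kHz, 18.95 kHz.
k=3: 24.3 kHz, 27.6 kHz.
Within [5.2 kHz, 23.55 kHz]: 7 kHz, 10.3 kHz, 15.65 kHz, 18.95 kHz.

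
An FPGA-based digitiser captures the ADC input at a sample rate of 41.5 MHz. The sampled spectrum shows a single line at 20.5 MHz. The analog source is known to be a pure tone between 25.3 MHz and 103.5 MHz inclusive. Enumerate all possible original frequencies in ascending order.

Frequencies that alias to 20.5 MHz are k·fs ± 20.5 MHz for integer k ≥ 0.
k=0: 20.5 MHz.
k=1: 21 MHz, 62 MHz.
k=2: 62.5 MHz, 103.5 MHz.
k=3: 104 MHz, 145 MHz.
Within [25.3 MHz, 103.5 MHz]: 62 MHz, 62.5 MHz, 103.5 MHz.

62 MHz, 62.5 MHz, 103.5 MHz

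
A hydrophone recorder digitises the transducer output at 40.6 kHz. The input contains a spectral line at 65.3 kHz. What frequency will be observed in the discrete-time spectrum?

65.3 kHz mod fs = 24.7 kHz.
24.7 kHz > fs/2 = 20.3 kHz, folds to fs − 24.7 kHz = 15.9 kHz.

15.9 kHz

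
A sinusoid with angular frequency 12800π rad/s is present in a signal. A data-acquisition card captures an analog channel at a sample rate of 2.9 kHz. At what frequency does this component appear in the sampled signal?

ω = 12800π rad/s → f = ω/(2π) = 6400 Hz = 6.4 kHz.
6.4 kHz mod fs = 0.6 kHz.
0.6 kHz ≤ fs/2 = 1.45 kHz, appears at 0.6 kHz.

0.6 kHz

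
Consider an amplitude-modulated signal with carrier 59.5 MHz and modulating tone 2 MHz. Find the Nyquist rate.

123 MHz

AM sidebands sit at fc ± fm = 57.5 MHz and 61.5 MHz.
Highest-frequency component: 61.5 MHz.
Nyquist rate = 2 × 61.5 MHz = 123 MHz.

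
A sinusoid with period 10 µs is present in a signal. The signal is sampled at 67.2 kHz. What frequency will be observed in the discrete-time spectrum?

32.8 kHz

T = 10 µs → f = 1/T = 100 kHz.
100 kHz mod fs = 32.8 kHz.
32.8 kHz ≤ fs/2 = 33.6 kHz, appears at 32.8 kHz.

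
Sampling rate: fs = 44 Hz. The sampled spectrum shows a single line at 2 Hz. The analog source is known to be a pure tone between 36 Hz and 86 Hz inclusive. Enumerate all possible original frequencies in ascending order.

42 Hz, 46 Hz, 86 Hz

Frequencies that alias to 2 Hz are k·fs ± 2 Hz for integer k ≥ 0.
k=0: 2 Hz.
k=1: 42 Hz, 46 Hz.
k=2: 86 Hz, 90 Hz.
k=3: 130 Hz, 134 Hz.
Within [36 Hz, 86 Hz]: 42 Hz, 46 Hz, 86 Hz.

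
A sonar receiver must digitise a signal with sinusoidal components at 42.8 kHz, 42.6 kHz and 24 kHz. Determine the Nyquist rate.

85.6 kHz

Highest-frequency component: 42.8 kHz.
Nyquist rate = 2 × 42.8 kHz = 85.6 kHz.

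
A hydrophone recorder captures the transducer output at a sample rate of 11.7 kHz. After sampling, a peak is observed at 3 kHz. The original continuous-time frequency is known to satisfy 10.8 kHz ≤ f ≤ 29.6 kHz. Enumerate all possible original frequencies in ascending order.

14.7 kHz, 20.4 kHz, 26.4 kHz

Frequencies that alias to 3 kHz are k·fs ± 3 kHz for integer k ≥ 0.
k=0: 3 kHz.
k=1: 8.7 kHz, 14.7 kHz.
k=2: 20.4 kHz, 26.4 kHz.
k=3: 32.1 kHz, 38.1 kHz.
Within [10.8 kHz, 29.6 kHz]: 14.7 kHz, 20.4 kHz, 26.4 kHz.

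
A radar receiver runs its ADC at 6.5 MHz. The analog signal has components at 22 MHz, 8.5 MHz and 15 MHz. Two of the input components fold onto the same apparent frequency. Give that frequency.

2 MHz

fs/2 = 3.25 MHz.
22 MHz mod fs = 2.5 MHz.
2.5 MHz ≤ fs/2 = 3.25 MHz, appears at 2.5 MHz.
8.5 MHz mod fs = 2 MHz.
2 MHz ≤ fs/2 = 3.25 MHz, appears at 2 MHz.
15 MHz mod fs = 2 MHz.
2 MHz ≤ fs/2 = 3.25 MHz, appears at 2 MHz.
8.5 MHz and 15 MHz both map to 2 MHz.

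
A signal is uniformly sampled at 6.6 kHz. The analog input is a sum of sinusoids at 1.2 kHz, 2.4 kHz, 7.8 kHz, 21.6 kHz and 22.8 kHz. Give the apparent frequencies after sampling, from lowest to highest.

1.2 kHz, 1.8 kHz, 2.4 kHz, 3 kHz

fs/2 = 3.3 kHz.
1.2 kHz ≤ fs/2 = 3.3 kHz, passes unchanged.
2.4 kHz ≤ fs/2 = 3.3 kHz, passes unchanged.
7.8 kHz mod fs = 1.2 kHz.
1.2 kHz ≤ fs/2 = 3.3 kHz, appears at 1.2 kHz.
21.6 kHz mod fs = 1.8 kHz.
1.8 kHz ≤ fs/2 = 3.3 kHz, appears at 1.8 kHz.
22.8 kHz mod fs = 3 kHz.
3 kHz ≤ fs/2 = 3.3 kHz, appears at 3 kHz.
Distinct values: {1.2 kHz, 1.8 kHz, 2.4 kHz, 3 kHz}.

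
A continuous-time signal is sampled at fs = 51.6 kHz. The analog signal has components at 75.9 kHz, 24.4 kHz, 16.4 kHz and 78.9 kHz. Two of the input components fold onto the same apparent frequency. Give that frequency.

24.3 kHz

fs/2 = 25.8 kHz.
75.9 kHz mod fs = 24.3 kHz.
24.3 kHz ≤ fs/2 = 25.8 kHz, appears at 24.3 kHz.
24.4 kHz ≤ fs/2 = 25.8 kHz, passes unchanged.
16.4 kHz ≤ fs/2 = 25.8 kHz, passes unchanged.
78.9 kHz mod fs = 27.3 kHz.
27.3 kHz > fs/2 = 25.8 kHz, folds to fs − 27.3 kHz = 24.3 kHz.
75.9 kHz and 78.9 kHz both map to 24.3 kHz.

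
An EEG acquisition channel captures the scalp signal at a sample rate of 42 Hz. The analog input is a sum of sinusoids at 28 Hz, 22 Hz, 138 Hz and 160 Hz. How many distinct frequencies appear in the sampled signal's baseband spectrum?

4

fs/2 = 21 Hz.
28 Hz > fs/2 = 21 Hz, folds to fs − 28 Hz = 14 Hz.
22 Hz > fs/2 = 21 Hz, folds to fs − 22 Hz = 20 Hz.
138 Hz mod fs = 12 Hz.
12 Hz ≤ fs/2 = 21 Hz, appears at 12 Hz.
160 Hz mod fs = 34 Hz.
34 Hz > fs/2 = 21 Hz, folds to fs − 34 Hz = 8 Hz.
Distinct values: {8 Hz, 12 Hz, 14 Hz, 20 Hz} → 4.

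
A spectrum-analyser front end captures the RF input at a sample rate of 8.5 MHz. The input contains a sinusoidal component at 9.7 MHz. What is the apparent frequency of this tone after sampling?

1.2 MHz

9.7 MHz mod fs = 1.2 MHz.
1.2 MHz ≤ fs/2 = 4.25 MHz, appears at 1.2 MHz.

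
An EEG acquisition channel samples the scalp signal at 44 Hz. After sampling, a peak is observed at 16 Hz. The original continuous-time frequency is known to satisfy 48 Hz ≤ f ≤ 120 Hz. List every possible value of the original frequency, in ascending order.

60 Hz, 72 Hz, 104 Hz, 116 Hz

Frequencies that alias to 16 Hz are k·fs ± 16 Hz for integer k ≥ 0.
k=0: 16 Hz.
k=1: 28 Hz, 60 Hz.
k=2: 72 Hz, 104 Hz.
k=3: 116 Hz, 148 Hz.
k=4: 160 Hz, 192 Hz.
Within [48 Hz, 120 Hz]: 60 Hz, 72 Hz, 104 Hz, 116 Hz.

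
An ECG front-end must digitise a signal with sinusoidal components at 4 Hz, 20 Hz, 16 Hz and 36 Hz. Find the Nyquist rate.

72 Hz

Highest-frequency component: 36 Hz.
Nyquist rate = 2 × 36 Hz = 72 Hz.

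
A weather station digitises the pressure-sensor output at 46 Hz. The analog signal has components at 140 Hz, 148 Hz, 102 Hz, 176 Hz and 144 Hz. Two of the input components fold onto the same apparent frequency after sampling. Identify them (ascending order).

fs/2 = 23 Hz.
140 Hz mod fs = 2 Hz.
2 Hz ≤ fs/2 = 23 Hz, appears at 2 Hz.
148 Hz mod fs = 10 Hz.
10 Hz ≤ fs/2 = 23 Hz, appears at 10 Hz.
102 Hz mod fs = 10 Hz.
10 Hz ≤ fs/2 = 23 Hz, appears at 10 Hz.
176 Hz mod fs = 38 Hz.
38 Hz > fs/2 = 23 Hz, folds to fs − 38 Hz = 8 Hz.
144 Hz mod fs = 6 Hz.
6 Hz ≤ fs/2 = 23 Hz, appears at 6 Hz.
102 Hz and 148 Hz both map to 10 Hz.

102 Hz, 148 Hz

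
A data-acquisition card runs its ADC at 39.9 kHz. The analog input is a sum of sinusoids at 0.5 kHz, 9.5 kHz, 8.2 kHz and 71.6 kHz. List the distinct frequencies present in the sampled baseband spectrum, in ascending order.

fs/2 = 19.95 kHz.
0.5 kHz ≤ fs/2 = 19.95 kHz, passes unchanged.
9.5 kHz ≤ fs/2 = 19.95 kHz, passes unchanged.
8.2 kHz ≤ fs/2 = 19.95 kHz, passes unchanged.
71.6 kHz mod fs = 31.7 kHz.
31.7 kHz > fs/2 = 19.95 kHz, folds to fs − 31.7 kHz = 8.2 kHz.
Distinct values: {0.5 kHz, 8.2 kHz, 9.5 kHz}.

0.5 kHz, 8.2 kHz, 9.5 kHz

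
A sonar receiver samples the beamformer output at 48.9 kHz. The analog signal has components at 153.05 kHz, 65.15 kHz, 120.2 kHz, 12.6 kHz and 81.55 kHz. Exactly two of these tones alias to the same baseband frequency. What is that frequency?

16.25 kHz

fs/2 = 24.45 kHz.
153.05 kHz mod fs = 6.35 kHz.
6.35 kHz ≤ fs/2 = 24.45 kHz, appears at 6.35 kHz.
65.15 kHz mod fs = 16.25 kHz.
16.25 kHz ≤ fs/2 = 24.45 kHz, appears at 16.25 kHz.
120.2 kHz mod fs = 22.4 kHz.
22.4 kHz ≤ fs/2 = 24.45 kHz, appears at 22.4 kHz.
12.6 kHz ≤ fs/2 = 24.45 kHz, passes unchanged.
81.55 kHz mod fs = 32.65 kHz.
32.65 kHz > fs/2 = 24.45 kHz, folds to fs − 32.65 kHz = 16.25 kHz.
65.15 kHz and 81.55 kHz both map to 16.25 kHz.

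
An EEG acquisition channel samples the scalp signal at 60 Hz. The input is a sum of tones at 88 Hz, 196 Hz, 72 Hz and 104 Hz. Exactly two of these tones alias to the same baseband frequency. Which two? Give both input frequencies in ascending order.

fs/2 = 30 Hz.
88 Hz mod fs = 28 Hz.
28 Hz ≤ fs/2 = 30 Hz, appears at 28 Hz.
196 Hz mod fs = 16 Hz.
16 Hz ≤ fs/2 = 30 Hz, appears at 16 Hz.
72 Hz mod fs = 12 Hz.
12 Hz ≤ fs/2 = 30 Hz, appears at 12 Hz.
104 Hz mod fs = 44 Hz.
44 Hz > fs/2 = 30 Hz, folds to fs − 44 Hz = 16 Hz.
104 Hz and 196 Hz both map to 16 Hz.

104 Hz, 196 Hz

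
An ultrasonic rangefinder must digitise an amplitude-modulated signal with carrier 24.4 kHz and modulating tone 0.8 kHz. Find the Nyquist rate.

50.4 kHz

AM sidebands sit at fc ± fm = 23.6 kHz and 25.2 kHz.
Highest-frequency component: 25.2 kHz.
Nyquist rate = 2 × 25.2 kHz = 50.4 kHz.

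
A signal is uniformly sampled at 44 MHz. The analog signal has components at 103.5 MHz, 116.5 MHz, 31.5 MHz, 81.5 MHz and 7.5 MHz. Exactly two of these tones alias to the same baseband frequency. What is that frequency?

15.5 MHz

fs/2 = 22 MHz.
103.5 MHz mod fs = 15.5 MHz.
15.5 MHz ≤ fs/2 = 22 MHz, appears at 15.5 MHz.
116.5 MHz mod fs = 28.5 MHz.
28.5 MHz > fs/2 = 22 MHz, folds to fs − 28.5 MHz = 15.5 MHz.
31.5 MHz > fs/2 = 22 MHz, folds to fs − 31.5 MHz = 12.5 MHz.
81.5 MHz mod fs = 37.5 MHz.
37.5 MHz > fs/2 = 22 MHz, folds to fs − 37.5 MHz = 6.5 MHz.
7.5 MHz ≤ fs/2 = 22 MHz, passes unchanged.
103.5 MHz and 116.5 MHz both map to 15.5 MHz.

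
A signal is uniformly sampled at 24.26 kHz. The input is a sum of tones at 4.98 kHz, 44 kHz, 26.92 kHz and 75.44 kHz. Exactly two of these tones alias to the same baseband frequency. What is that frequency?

2.66 kHz

fs/2 = 12.13 kHz.
4.98 kHz ≤ fs/2 = 12.13 kHz, passes unchanged.
44 kHz mod fs = 19.74 kHz.
19.74 kHz > fs/2 = 12.13 kHz, folds to fs − 19.74 kHz = 4.52 kHz.
26.92 kHz mod fs = 2.66 kHz.
2.66 kHz ≤ fs/2 = 12.13 kHz, appears at 2.66 kHz.
75.44 kHz mod fs = 2.66 kHz.
2.66 kHz ≤ fs/2 = 12.13 kHz, appears at 2.66 kHz.
26.92 kHz and 75.44 kHz both map to 2.66 kHz.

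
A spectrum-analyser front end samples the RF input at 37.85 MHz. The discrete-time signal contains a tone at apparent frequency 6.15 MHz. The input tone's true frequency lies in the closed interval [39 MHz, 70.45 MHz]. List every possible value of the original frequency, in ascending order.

Frequencies that alias to 6.15 MHz are k·fs ± 6.15 MHz for integer k ≥ 0.
k=0: 6.15 MHz.
k=1: 31.7 MHz, 44 MHz.
k=2: 69.55 MHz, 81.85 MHz.
k=3: 107.4 MHz, 119.7 MHz.
Within [39 MHz, 70.45 MHz]: 44 MHz, 69.55 MHz.

44 MHz, 69.55 MHz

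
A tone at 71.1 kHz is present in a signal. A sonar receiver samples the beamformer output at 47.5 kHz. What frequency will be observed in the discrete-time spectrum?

23.6 kHz

71.1 kHz mod fs = 23.6 kHz.
23.6 kHz ≤ fs/2 = 23.75 kHz, appears at 23.6 kHz.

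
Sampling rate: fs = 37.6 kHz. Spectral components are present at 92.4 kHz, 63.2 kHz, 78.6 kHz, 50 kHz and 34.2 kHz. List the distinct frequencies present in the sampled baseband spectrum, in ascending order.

3.4 kHz, 12 kHz, 12.4 kHz, 17.2 kHz

fs/2 = 18.8 kHz.
92.4 kHz mod fs = 17.2 kHz.
17.2 kHz ≤ fs/2 = 18.8 kHz, appears at 17.2 kHz.
63.2 kHz mod fs = 25.6 kHz.
25.6 kHz > fs/2 = 18.8 kHz, folds to fs − 25.6 kHz = 12 kHz.
78.6 kHz mod fs = 3.4 kHz.
3.4 kHz ≤ fs/2 = 18.8 kHz, appears at 3.4 kHz.
50 kHz mod fs = 12.4 kHz.
12.4 kHz ≤ fs/2 = 18.8 kHz, appears at 12.4 kHz.
34.2 kHz > fs/2 = 18.8 kHz, folds to fs − 34.2 kHz = 3.4 kHz.
Distinct values: {3.4 kHz, 12 kHz, 12.4 kHz, 17.2 kHz}.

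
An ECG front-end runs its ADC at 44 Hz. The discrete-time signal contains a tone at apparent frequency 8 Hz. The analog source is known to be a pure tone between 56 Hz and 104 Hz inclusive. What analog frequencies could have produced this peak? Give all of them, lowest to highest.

Frequencies that alias to 8 Hz are k·fs ± 8 Hz for integer k ≥ 0.
k=0: 8 Hz.
k=1: 36 Hz, 52 Hz.
k=2: 80 Hz, 96 Hz.
k=3: 124 Hz, 140 Hz.
Within [56 Hz, 104 Hz]: 80 Hz, 96 Hz.

80 Hz, 96 Hz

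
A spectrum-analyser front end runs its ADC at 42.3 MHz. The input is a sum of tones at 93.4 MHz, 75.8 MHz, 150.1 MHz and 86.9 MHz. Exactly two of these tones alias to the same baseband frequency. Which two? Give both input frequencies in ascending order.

fs/2 = 21.15 MHz.
93.4 MHz mod fs = 8.8 MHz.
8.8 MHz ≤ fs/2 = 21.15 MHz, appears at 8.8 MHz.
75.8 MHz mod fs = 33.5 MHz.
33.5 MHz > fs/2 = 21.15 MHz, folds to fs − 33.5 MHz = 8.8 MHz.
150.1 MHz mod fs = 23.2 MHz.
23.2 MHz > fs/2 = 21.15 MHz, folds to fs − 23.2 MHz = 19.1 MHz.
86.9 MHz mod fs = 2.3 MHz.
2.3 MHz ≤ fs/2 = 21.15 MHz, appears at 2.3 MHz.
75.8 MHz and 93.4 MHz both map to 8.8 MHz.

75.8 MHz, 93.4 MHz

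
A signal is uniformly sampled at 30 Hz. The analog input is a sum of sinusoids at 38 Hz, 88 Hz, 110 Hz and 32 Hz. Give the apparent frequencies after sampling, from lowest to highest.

2 Hz, 8 Hz, 10 Hz

fs/2 = 15 Hz.
38 Hz mod fs = 8 Hz.
8 Hz ≤ fs/2 = 15 Hz, appears at 8 Hz.
88 Hz mod fs = 28 Hz.
28 Hz > fs/2 = 15 Hz, folds to fs − 28 Hz = 2 Hz.
110 Hz mod fs = 20 Hz.
20 Hz > fs/2 = 15 Hz, folds to fs − 20 Hz = 10 Hz.
32 Hz mod fs = 2 Hz.
2 Hz ≤ fs/2 = 15 Hz, appears at 2 Hz.
Distinct values: {2 Hz, 8 Hz, 10 Hz}.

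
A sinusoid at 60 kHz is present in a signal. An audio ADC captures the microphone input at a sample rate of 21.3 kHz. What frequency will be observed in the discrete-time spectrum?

60 kHz mod fs = 17.4 kHz.
17.4 kHz > fs/2 = 10.65 kHz, folds to fs − 17.4 kHz = 3.9 kHz.

3.9 kHz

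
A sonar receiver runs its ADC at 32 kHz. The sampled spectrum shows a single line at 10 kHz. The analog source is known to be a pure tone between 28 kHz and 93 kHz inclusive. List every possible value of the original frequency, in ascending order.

42 kHz, 54 kHz, 74 kHz, 86 kHz

Frequencies that alias to 10 kHz are k·fs ± 10 kHz for integer k ≥ 0.
k=0: 10 kHz.
k=1: 22 kHz, 42 kHz.
k=2: 54 kHz, 74 kHz.
k=3: 86 kHz, 106 kHz.
k=4: 118 kHz, 138 kHz.
Within [28 kHz, 93 kHz]: 42 kHz, 54 kHz, 74 kHz, 86 kHz.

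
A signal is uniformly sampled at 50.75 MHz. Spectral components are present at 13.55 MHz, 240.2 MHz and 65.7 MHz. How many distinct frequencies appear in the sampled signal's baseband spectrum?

fs/2 = 25.375 MHz.
13.55 MHz ≤ fs/2 = 25.375 MHz, passes unchanged.
240.2 MHz mod fs = 37.2 MHz.
37.2 MHz > fs/2 = 25.375 MHz, folds to fs − 37.2 MHz = 13.55 MHz.
65.7 MHz mod fs = 14.95 MHz.
14.95 MHz ≤ fs/2 = 25.375 MHz, appears at 14.95 MHz.
Distinct values: {13.55 MHz, 14.95 MHz} → 2.

2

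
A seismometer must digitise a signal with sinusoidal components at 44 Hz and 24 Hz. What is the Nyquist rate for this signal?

88 Hz

Highest-frequency component: 44 Hz.
Nyquist rate = 2 × 44 Hz = 88 Hz.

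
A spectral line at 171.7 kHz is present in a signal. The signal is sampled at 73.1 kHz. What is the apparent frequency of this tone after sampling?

171.7 kHz mod fs = 25.5 kHz.
25.5 kHz ≤ fs/2 = 36.55 kHz, appears at 25.5 kHz.

25.5 kHz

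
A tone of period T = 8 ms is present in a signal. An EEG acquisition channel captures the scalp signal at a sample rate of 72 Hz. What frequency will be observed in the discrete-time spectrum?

19 Hz

T = 8 ms → f = 1/T = 125 Hz.
125 Hz mod fs = 53 Hz.
53 Hz > fs/2 = 36 Hz, folds to fs − 53 Hz = 19 Hz.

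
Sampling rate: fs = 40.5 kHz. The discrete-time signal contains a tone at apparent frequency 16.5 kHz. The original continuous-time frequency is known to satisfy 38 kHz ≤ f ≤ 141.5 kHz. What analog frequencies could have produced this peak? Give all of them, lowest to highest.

Frequencies that alias to 16.5 kHz are k·fs ± 16.5 kHz for integer k ≥ 0.
k=0: 16.5 kHz.
k=1: 24 kHz, 57 kHz.
k=2: 64.5 kHz, 97.5 kHz.
k=3: 105 kHz, 138 kHz.
k=4: 145.5 kHz, 178.5 kHz.
Within [38 kHz, 141.5 kHz]: 57 kHz, 64.5 kHz, 97.5 kHz, 105 kHz, 138 kHz.

57 kHz, 64.5 kHz, 97.5 kHz, 105 kHz, 138 kHz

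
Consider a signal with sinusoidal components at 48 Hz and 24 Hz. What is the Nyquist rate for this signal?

96 Hz

Highest-frequency component: 48 Hz.
Nyquist rate = 2 × 48 Hz = 96 Hz.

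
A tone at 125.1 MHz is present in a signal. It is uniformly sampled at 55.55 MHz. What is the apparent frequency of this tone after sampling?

125.1 MHz mod fs = 14 MHz.
14 MHz ≤ fs/2 = 27.775 MHz, appears at 14 MHz.

14 MHz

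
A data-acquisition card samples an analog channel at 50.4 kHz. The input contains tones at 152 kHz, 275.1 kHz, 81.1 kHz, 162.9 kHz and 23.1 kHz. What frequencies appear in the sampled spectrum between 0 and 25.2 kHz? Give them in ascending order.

0.8 kHz, 11.7 kHz, 19.7 kHz, 23.1 kHz

fs/2 = 25.2 kHz.
152 kHz mod fs = 0.8 kHz.
0.8 kHz ≤ fs/2 = 25.2 kHz, appears at 0.8 kHz.
275.1 kHz mod fs = 23.1 kHz.
23.1 kHz ≤ fs/2 = 25.2 kHz, appears at 23.1 kHz.
81.1 kHz mod fs = 30.7 kHz.
30.7 kHz > fs/2 = 25.2 kHz, folds to fs − 30.7 kHz = 19.7 kHz.
162.9 kHz mod fs = 11.7 kHz.
11.7 kHz ≤ fs/2 = 25.2 kHz, appears at 11.7 kHz.
23.1 kHz ≤ fs/2 = 25.2 kHz, passes unchanged.
Distinct values: {0.8 kHz, 11.7 kHz, 19.7 kHz, 23.1 kHz}.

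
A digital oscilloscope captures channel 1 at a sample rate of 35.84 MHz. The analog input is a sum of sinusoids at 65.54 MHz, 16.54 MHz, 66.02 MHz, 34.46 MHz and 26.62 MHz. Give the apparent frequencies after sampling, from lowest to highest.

fs/2 = 17.92 MHz.
65.54 MHz mod fs = 29.7 MHz.
29.7 MHz > fs/2 = 17.92 MHz, folds to fs − 29.7 MHz = 6.14 MHz.
16.54 MHz ≤ fs/2 = 17.92 MHz, passes unchanged.
66.02 MHz mod fs = 30.18 MHz.
30.18 MHz > fs/2 = 17.92 MHz, folds to fs − 30.18 MHz = 5.66 MHz.
34.46 MHz > fs/2 = 17.92 MHz, folds to fs − 34.46 MHz = 1.38 MHz.
26.62 MHz > fs/2 = 17.92 MHz, folds to fs − 26.62 MHz = 9.22 MHz.
Distinct values: {1.38 MHz, 5.66 MHz, 6.14 MHz, 9.22 MHz, 16.54 MHz}.

1.38 MHz, 5.66 MHz, 6.14 MHz, 9.22 MHz, 16.54 MHz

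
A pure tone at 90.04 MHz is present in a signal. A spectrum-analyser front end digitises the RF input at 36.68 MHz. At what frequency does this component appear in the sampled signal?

90.04 MHz mod fs = 16.68 MHz.
16.68 MHz ≤ fs/2 = 18.34 MHz, appears at 16.68 MHz.

16.68 MHz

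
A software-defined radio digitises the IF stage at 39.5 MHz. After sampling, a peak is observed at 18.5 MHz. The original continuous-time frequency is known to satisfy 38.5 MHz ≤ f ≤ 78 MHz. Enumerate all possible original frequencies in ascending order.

58 MHz, 60.5 MHz

Frequencies that alias to 18.5 MHz are k·fs ± 18.5 MHz for integer k ≥ 0.
k=0: 18.5 MHz.
k=1: 21 MHz, 58 MHz.
k=2: 60.5 MHz, 97.5 MHz.
k=3: 100 MHz, 137 MHz.
Within [38.5 MHz, 78 MHz]: 58 MHz, 60.5 MHz.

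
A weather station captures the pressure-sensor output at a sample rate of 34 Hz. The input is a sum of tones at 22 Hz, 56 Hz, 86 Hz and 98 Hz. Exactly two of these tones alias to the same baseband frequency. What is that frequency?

12 Hz

fs/2 = 17 Hz.
22 Hz > fs/2 = 17 Hz, folds to fs − 22 Hz = 12 Hz.
56 Hz mod fs = 22 Hz.
22 Hz > fs/2 = 17 Hz, folds to fs − 22 Hz = 12 Hz.
86 Hz mod fs = 18 Hz.
18 Hz > fs/2 = 17 Hz, folds to fs − 18 Hz = 16 Hz.
98 Hz mod fs = 30 Hz.
30 Hz > fs/2 = 17 Hz, folds to fs − 30 Hz = 4 Hz.
22 Hz and 56 Hz both map to 12 Hz.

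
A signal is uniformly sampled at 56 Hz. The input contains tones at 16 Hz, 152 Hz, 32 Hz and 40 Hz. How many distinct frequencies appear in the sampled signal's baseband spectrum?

fs/2 = 28 Hz.
16 Hz ≤ fs/2 = 28 Hz, passes unchanged.
152 Hz mod fs = 40 Hz.
40 Hz > fs/2 = 28 Hz, folds to fs − 40 Hz = 16 Hz.
32 Hz > fs/2 = 28 Hz, folds to fs − 32 Hz = 24 Hz.
40 Hz > fs/2 = 28 Hz, folds to fs − 40 Hz = 16 Hz.
Distinct values: {16 Hz, 24 Hz} → 2.

2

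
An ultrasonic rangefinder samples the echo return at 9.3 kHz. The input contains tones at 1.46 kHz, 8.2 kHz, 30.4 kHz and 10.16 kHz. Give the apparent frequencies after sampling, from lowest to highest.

fs/2 = 4.65 kHz.
1.46 kHz ≤ fs/2 = 4.65 kHz, passes unchanged.
8.2 kHz > fs/2 = 4.65 kHz, folds to fs − 8.2 kHz = 1.1 kHz.
30.4 kHz mod fs = 2.5 kHz.
2.5 kHz ≤ fs/2 = 4.65 kHz, appears at 2.5 kHz.
10.16 kHz mod fs = 0.86 kHz.
0.86 kHz ≤ fs/2 = 4.65 kHz, appears at 0.86 kHz.
Distinct values: {0.86 kHz, 1.1 kHz, 1.46 kHz, 2.5 kHz}.

0.86 kHz, 1.1 kHz, 1.46 kHz, 2.5 kHz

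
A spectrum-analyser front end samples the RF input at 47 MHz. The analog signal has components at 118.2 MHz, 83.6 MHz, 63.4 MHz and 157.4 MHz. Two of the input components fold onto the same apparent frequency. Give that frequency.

fs/2 = 23.5 MHz.
118.2 MHz mod fs = 24.2 MHz.
24.2 MHz > fs/2 = 23.5 MHz, folds to fs − 24.2 MHz = 22.8 MHz.
83.6 MHz mod fs = 36.6 MHz.
36.6 MHz > fs/2 = 23.5 MHz, folds to fs − 36.6 MHz = 10.4 MHz.
63.4 MHz mod fs = 16.4 MHz.
16.4 MHz ≤ fs/2 = 23.5 MHz, appears at 16.4 MHz.
157.4 MHz mod fs = 16.4 MHz.
16.4 MHz ≤ fs/2 = 23.5 MHz, appears at 16.4 MHz.
63.4 MHz and 157.4 MHz both map to 16.4 MHz.

16.4 MHz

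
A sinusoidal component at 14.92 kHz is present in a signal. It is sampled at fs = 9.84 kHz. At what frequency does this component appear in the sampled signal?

14.92 kHz mod fs = 5.08 kHz.
5.08 kHz > fs/2 = 4.92 kHz, folds to fs − 5.08 kHz = 4.76 kHz.

4.76 kHz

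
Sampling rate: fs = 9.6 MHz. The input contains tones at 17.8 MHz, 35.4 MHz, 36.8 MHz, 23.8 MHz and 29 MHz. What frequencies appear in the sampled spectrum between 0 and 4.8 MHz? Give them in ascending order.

fs/2 = 4.8 MHz.
17.8 MHz mod fs = 8.2 MHz.
8.2 MHz > fs/2 = 4.8 MHz, folds to fs − 8.2 MHz = 1.4 MHz.
35.4 MHz mod fs = 6.6 MHz.
6.6 MHz > fs/2 = 4.8 MHz, folds to fs − 6.6 MHz = 3 MHz.
36.8 MHz mod fs = 8 MHz.
8 MHz > fs/2 = 4.8 MHz, folds to fs − 8 MHz = 1.6 MHz.
23.8 MHz mod fs = 4.6 MHz.
4.6 MHz ≤ fs/2 = 4.8 MHz, appears at 4.6 MHz.
29 MHz mod fs = 0.2 MHz.
0.2 MHz ≤ fs/2 = 4.8 MHz, appears at 0.2 MHz.
Distinct values: {0.2 MHz, 1.4 MHz, 1.6 MHz, 3 MHz, 4.6 MHz}.

0.2 MHz, 1.4 MHz, 1.6 MHz, 3 MHz, 4.6 MHz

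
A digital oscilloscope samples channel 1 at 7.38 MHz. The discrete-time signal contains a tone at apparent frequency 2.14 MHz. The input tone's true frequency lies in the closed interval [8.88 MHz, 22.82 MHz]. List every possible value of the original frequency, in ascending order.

Frequencies that alias to 2.14 MHz are k·fs ± 2.14 MHz for integer k ≥ 0.
k=0: 2.14 MHz.
k=1: 5.24 MHz, 9.52 MHz.
k=2: 12.62 MHz, 16.9 MHz.
k=3: 20 MHz, 24.28 MHz.
k=4: 27.38 MHz, 31.66 MHz.
Within [8.88 MHz, 22.82 MHz]: 9.52 MHz, 12.62 MHz, 16.9 MHz, 20 MHz.

9.52 MHz, 12.62 MHz, 16.9 MHz, 20 MHz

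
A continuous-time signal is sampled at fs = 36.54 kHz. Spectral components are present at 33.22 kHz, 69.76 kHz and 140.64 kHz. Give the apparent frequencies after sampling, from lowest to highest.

3.32 kHz, 5.52 kHz

fs/2 = 18.27 kHz.
33.22 kHz > fs/2 = 18.27 kHz, folds to fs − 33.22 kHz = 3.32 kHz.
69.76 kHz mod fs = 33.22 kHz.
33.22 kHz > fs/2 = 18.27 kHz, folds to fs − 33.22 kHz = 3.32 kHz.
140.64 kHz mod fs = 31.02 kHz.
31.02 kHz > fs/2 = 18.27 kHz, folds to fs − 31.02 kHz = 5.52 kHz.
Distinct values: {3.32 kHz, 5.52 kHz}.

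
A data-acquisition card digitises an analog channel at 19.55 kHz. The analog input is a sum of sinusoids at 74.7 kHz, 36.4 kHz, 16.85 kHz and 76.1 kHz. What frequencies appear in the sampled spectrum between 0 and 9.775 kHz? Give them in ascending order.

fs/2 = 9.775 kHz.
74.7 kHz mod fs = 16.05 kHz.
16.05 kHz > fs/2 = 9.775 kHz, folds to fs − 16.05 kHz = 3.5 kHz.
36.4 kHz mod fs = 16.85 kHz.
16.85 kHz > fs/2 = 9.775 kHz, folds to fs − 16.85 kHz = 2.7 kHz.
16.85 kHz > fs/2 = 9.775 kHz, folds to fs − 16.85 kHz = 2.7 kHz.
76.1 kHz mod fs = 17.45 kHz.
17.45 kHz > fs/2 = 9.775 kHz, folds to fs − 17.45 kHz = 2.1 kHz.
Distinct values: {2.1 kHz, 2.7 kHz, 3.5 kHz}.

2.1 kHz, 2.7 kHz, 3.5 kHz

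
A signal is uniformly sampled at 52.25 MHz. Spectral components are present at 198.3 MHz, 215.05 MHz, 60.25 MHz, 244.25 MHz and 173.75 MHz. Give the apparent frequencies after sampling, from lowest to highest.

6.05 MHz, 8 MHz, 10.7 MHz, 17 MHz

fs/2 = 26.125 MHz.
198.3 MHz mod fs = 41.55 MHz.
41.55 MHz > fs/2 = 26.125 MHz, folds to fs − 41.55 MHz = 10.7 MHz.
215.05 MHz mod fs = 6.05 MHz.
6.05 MHz ≤ fs/2 = 26.125 MHz, appears at 6.05 MHz.
60.25 MHz mod fs = 8 MHz.
8 MHz ≤ fs/2 = 26.125 MHz, appears at 8 MHz.
244.25 MHz mod fs = 35.25 MHz.
35.25 MHz > fs/2 = 26.125 MHz, folds to fs − 35.25 MHz = 17 MHz.
173.75 MHz mod fs = 17 MHz.
17 MHz ≤ fs/2 = 26.125 MHz, appears at 17 MHz.
Distinct values: {6.05 MHz, 8 MHz, 10.7 MHz, 17 MHz}.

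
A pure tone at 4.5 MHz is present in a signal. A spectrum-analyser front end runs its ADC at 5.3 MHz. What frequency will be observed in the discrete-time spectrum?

0.8 MHz

4.5 MHz > fs/2 = 2.65 MHz, folds to fs − 4.5 MHz = 0.8 MHz.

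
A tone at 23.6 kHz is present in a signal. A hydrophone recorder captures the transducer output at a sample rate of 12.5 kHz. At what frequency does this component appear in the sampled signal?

1.4 kHz

23.6 kHz mod fs = 11.1 kHz.
11.1 kHz > fs/2 = 6.25 kHz, folds to fs − 11.1 kHz = 1.4 kHz.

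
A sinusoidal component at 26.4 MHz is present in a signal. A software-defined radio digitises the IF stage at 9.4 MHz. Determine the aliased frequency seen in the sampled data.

26.4 MHz mod fs = 7.6 MHz.
7.6 MHz > fs/2 = 4.7 MHz, folds to fs − 7.6 MHz = 1.8 MHz.

1.8 MHz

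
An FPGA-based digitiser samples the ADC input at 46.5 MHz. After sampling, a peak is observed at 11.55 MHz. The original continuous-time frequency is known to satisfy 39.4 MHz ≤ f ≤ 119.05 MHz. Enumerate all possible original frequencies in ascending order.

Frequencies that alias to 11.55 MHz are k·fs ± 11.55 MHz for integer k ≥ 0.
k=0: 11.55 MHz.
k=1: 34.95 MHz, 58.05 MHz.
k=2: 81.45 MHz, 104.55 MHz.
k=3: 127.95 MHz, 151.05 MHz.
Within [39.4 MHz, 119.05 MHz]: 58.05 MHz, 81.45 MHz, 104.55 MHz.

58.05 MHz, 81.45 MHz, 104.55 MHz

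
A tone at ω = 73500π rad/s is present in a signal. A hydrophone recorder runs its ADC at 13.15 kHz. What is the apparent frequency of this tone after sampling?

ω = 73500π rad/s → f = ω/(2π) = 36750 Hz = 36.75 kHz.
36.75 kHz mod fs = 10.45 kHz.
10.45 kHz > fs/2 = 6.575 kHz, folds to fs − 10.45 kHz = 2.7 kHz.

2.7 kHz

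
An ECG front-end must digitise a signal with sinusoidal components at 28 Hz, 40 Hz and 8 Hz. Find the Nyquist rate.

Highest-frequency component: 40 Hz.
Nyquist rate = 2 × 40 Hz = 80 Hz.

80 Hz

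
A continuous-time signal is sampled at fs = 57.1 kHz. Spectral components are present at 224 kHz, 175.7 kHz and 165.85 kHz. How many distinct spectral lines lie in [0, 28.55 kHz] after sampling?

fs/2 = 28.55 kHz.
224 kHz mod fs = 52.7 kHz.
52.7 kHz > fs/2 = 28.55 kHz, folds to fs − 52.7 kHz = 4.4 kHz.
175.7 kHz mod fs = 4.4 kHz.
4.4 kHz ≤ fs/2 = 28.55 kHz, appears at 4.4 kHz.
165.85 kHz mod fs = 51.65 kHz.
51.65 kHz > fs/2 = 28.55 kHz, folds to fs − 51.65 kHz = 5.45 kHz.
Distinct values: {4.4 kHz, 5.45 kHz} → 2.

2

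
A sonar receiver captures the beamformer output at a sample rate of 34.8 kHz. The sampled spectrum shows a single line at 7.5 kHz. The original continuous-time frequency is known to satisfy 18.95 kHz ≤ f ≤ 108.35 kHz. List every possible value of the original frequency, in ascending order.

27.3 kHz, 42.3 kHz, 62.1 kHz, 77.1 kHz, 96.9 kHz

Frequencies that alias to 7.5 kHz are k·fs ± 7.5 kHz for integer k ≥ 0.
k=0: 7.5 kHz.
k=1: 27.3 kHz, 42.3 kHz.
k=2: 62.1 kHz, 77.1 kHz.
k=3: 96.9 kHz, 111.9 kHz.
k=4: 131.7 kHz, 146.7 kHz.
Within [18.95 kHz, 108.35 kHz]: 27.3 kHz, 42.3 kHz, 62.1 kHz, 77.1 kHz, 96.9 kHz.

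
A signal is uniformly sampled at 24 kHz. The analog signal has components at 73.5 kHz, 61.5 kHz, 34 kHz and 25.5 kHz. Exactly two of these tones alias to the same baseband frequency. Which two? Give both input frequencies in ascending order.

fs/2 = 12 kHz.
73.5 kHz mod fs = 1.5 kHz.
1.5 kHz ≤ fs/2 = 12 kHz, appears at 1.5 kHz.
61.5 kHz mod fs = 13.5 kHz.
13.5 kHz > fs/2 = 12 kHz, folds to fs − 13.5 kHz = 10.5 kHz.
34 kHz mod fs = 10 kHz.
10 kHz ≤ fs/2 = 12 kHz, appears at 10 kHz.
25.5 kHz mod fs = 1.5 kHz.
1.5 kHz ≤ fs/2 = 12 kHz, appears at 1.5 kHz.
25.5 kHz and 73.5 kHz both map to 1.5 kHz.

25.5 kHz, 73.5 kHz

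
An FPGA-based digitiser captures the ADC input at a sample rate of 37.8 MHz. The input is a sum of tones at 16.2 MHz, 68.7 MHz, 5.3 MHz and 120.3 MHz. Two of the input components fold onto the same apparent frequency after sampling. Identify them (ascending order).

fs/2 = 18.9 MHz.
16.2 MHz ≤ fs/2 = 18.9 MHz, passes unchanged.
68.7 MHz mod fs = 30.9 MHz.
30.9 MHz > fs/2 = 18.9 MHz, folds to fs − 30.9 MHz = 6.9 MHz.
5.3 MHz ≤ fs/2 = 18.9 MHz, passes unchanged.
120.3 MHz mod fs = 6.9 MHz.
6.9 MHz ≤ fs/2 = 18.9 MHz, appears at 6.9 MHz.
68.7 MHz and 120.3 MHz both map to 6.9 MHz.

68.7 MHz, 120.3 MHz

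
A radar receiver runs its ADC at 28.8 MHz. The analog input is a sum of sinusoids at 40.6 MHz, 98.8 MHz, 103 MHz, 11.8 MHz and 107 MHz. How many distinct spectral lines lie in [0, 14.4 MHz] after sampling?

4

fs/2 = 14.4 MHz.
40.6 MHz mod fs = 11.8 MHz.
11.8 MHz ≤ fs/2 = 14.4 MHz, appears at 11.8 MHz.
98.8 MHz mod fs = 12.4 MHz.
12.4 MHz ≤ fs/2 = 14.4 MHz, appears at 12.4 MHz.
103 MHz mod fs = 16.6 MHz.
16.6 MHz > fs/2 = 14.4 MHz, folds to fs − 16.6 MHz = 12.2 MHz.
11.8 MHz ≤ fs/2 = 14.4 MHz, passes unchanged.
107 MHz mod fs = 20.6 MHz.
20.6 MHz > fs/2 = 14.4 MHz, folds to fs − 20.6 MHz = 8.2 MHz.
Distinct values: {8.2 MHz, 11.8 MHz, 12.2 MHz, 12.4 MHz} → 4.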